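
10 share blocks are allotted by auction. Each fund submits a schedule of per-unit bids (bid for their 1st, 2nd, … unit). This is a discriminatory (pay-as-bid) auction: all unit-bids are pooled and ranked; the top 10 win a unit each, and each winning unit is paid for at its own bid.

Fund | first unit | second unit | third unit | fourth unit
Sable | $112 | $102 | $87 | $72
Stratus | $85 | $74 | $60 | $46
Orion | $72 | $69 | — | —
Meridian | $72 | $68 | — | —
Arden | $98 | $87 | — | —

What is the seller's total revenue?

Total revenue: $861

All unit-bids, highest first — top 10: 112 (Sable-1), 102 (Sable-2), 98 (Arden-1), 87 (Sable-3), 87 (Arden-2), 85 (Stratus-1), 74 (Stratus-2), 72 (Sable-4), 72 (Orion-1), 72 (Meridian-1)
Next rejected bid: $69 (not a price — pay-as-bid).
Each winning unit pays its own bid.
Revenue = 112 + 102 + 98 + 87 + 87 + 85 + 74 + 72 + 72 + 72 = $861.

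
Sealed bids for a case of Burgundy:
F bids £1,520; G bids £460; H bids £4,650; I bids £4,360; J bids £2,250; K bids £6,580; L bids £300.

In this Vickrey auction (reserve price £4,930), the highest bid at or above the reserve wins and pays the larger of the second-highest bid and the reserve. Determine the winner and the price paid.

Bids ranked: 6,580 (K) > 4,650 (H) > 4,360 (I) > 2,250 (J) > 1,520 (F) > 460 (G) > …
Highest eligible bid: K at £6,580.
Second-highest bid £4,650 is below the reserve £4,930, so the reserve binds → payment £4,930.

K pays £4,930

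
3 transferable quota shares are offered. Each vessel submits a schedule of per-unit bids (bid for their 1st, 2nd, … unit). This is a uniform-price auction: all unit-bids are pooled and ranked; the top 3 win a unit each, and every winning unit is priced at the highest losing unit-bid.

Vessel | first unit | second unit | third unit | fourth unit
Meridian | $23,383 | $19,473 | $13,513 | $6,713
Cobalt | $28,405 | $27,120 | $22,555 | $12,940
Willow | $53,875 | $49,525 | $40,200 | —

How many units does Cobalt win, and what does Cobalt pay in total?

Merging the schedules and taking the best 3: 53,875 (Willow-1), 49,525 (Willow-2), 40,200 (Willow-3)
Highest rejected unit-bid = $28,405.
Cobalt wins 0 unit(s) at $28,405 each.

Cobalt: 0 units, pays $0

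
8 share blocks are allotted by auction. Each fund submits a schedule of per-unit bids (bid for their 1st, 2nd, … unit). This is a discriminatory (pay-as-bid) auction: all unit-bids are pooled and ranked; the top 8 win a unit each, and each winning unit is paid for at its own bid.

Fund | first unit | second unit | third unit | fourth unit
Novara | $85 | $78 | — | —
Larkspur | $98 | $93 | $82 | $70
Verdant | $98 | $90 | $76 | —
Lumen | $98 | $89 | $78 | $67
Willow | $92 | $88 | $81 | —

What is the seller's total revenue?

Pooled unit-bids ranked (top 8): 98 (Larkspur-1), 98 (Verdant-1), 98 (Lumen-1), 93 (Larkspur-2), 92 (Willow-1), 90 (Verdant-2), 89 (Lumen-2), 88 (Willow-2)
Next rejected bid: $85 (not a price — pay-as-bid).
Each winning unit pays its own bid.
Revenue = 98 + 98 + 98 + 93 + 92 + 90 + 89 + 88 = $746.

Total revenue: $746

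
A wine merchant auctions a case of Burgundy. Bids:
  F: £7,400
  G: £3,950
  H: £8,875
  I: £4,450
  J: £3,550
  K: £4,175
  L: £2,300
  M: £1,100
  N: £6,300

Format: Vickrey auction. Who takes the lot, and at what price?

Sorting bids: 8,875 (H) > 7,400 (F) > 6,300 (N) > 4,450 (I) > 4,175 (K) > 3,950 (G) > …
H wins with the highest bid; price is set by the runner-up at £7,400.

H pays £7,400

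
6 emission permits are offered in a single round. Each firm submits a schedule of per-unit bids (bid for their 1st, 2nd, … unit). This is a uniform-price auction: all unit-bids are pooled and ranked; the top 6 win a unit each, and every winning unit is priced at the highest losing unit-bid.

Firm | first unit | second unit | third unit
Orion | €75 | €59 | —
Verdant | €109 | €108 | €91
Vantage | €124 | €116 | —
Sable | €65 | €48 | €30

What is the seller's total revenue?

Total revenue: €390

Pooled unit-bids ranked (top 6): 124 (Vantage-1), 116 (Vantage-2), 109 (Verdant-1), 108 (Verdant-2), 91 (Verdant-3), 75 (Orion-1)
The (k+1)-th unit-bid is €65.
Allocation: Orion 1, Vantage 2, Verdant 3. Every unit priced at €65.
Revenue = 6 × 65 = €390.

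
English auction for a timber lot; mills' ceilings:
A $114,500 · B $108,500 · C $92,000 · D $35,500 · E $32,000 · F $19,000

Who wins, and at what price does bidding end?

Limits ranked: 114,500 (A) > 108,500 (B) > 92,000 (C) > 35,500 (D) > 32,000 (E) > 19,000 (F)
Once the price passes $108,500, only A is left; the hammer falls at B's limit of $108,500.

A wins at $108,500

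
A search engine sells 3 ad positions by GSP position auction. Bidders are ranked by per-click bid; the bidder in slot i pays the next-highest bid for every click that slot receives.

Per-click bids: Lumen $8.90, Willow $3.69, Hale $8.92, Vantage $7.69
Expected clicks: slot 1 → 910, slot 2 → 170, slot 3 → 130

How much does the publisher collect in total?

Per-click bids in order: $8.92 (Hale) > $8.90 (Lumen) > $7.69 (Vantage) > $3.69 (Willow)
Slot 1: Hale pays $8.90 × 910 = $8099.00
Slot 2: Lumen pays $7.69 × 170 = $1307.30
Slot 3: Vantage pays $3.69 × 130 = $479.70
Total = $9886.00

Total revenue: $9886.00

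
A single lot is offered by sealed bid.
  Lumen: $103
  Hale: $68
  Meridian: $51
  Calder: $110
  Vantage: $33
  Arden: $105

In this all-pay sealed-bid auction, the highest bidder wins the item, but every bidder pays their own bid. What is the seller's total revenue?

Bids in order: 110 (Calder) > 105 (Arden) > 103 (Lumen) > 68 (Hale) > 51 (Meridian) > 33 (Vantage)
Every bidder forfeits their bid regardless of winning.
Revenue = 103 + 68 + 51 + 110 + 33 + 105 = $470.

Total revenue: $470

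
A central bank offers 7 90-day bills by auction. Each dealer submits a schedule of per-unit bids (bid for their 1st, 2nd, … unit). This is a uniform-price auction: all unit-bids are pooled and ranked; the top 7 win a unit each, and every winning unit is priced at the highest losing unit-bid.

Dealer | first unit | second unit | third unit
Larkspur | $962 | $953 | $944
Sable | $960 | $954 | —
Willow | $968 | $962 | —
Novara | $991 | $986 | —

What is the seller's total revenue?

Pooled unit-bids ranked (top 7): 991 (Novara-1), 986 (Novara-2), 968 (Willow-1), 962 (Larkspur-1), 962 (Willow-2), 960 (Sable-1), 954 (Sable-2)
Highest rejected unit-bid = $953.
Allocation: Larkspur 1, Novara 2, Sable 2, Willow 2. Every unit priced at $953.
Revenue = 7 × 953 = $6,671.

Total revenue: $6,671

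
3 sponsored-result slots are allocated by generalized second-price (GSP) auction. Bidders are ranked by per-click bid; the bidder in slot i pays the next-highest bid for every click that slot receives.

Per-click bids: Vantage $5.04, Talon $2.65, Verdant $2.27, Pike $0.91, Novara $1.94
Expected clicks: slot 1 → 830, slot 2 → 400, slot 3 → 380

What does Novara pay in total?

Novara pays $0.00

Ranked by bid: $5.04 (Vantage) > $2.65 (Talon) > $2.27 (Verdant) > $1.94 (Novara) > …
Novara ranks below slot 3 → no slot, pays nothing.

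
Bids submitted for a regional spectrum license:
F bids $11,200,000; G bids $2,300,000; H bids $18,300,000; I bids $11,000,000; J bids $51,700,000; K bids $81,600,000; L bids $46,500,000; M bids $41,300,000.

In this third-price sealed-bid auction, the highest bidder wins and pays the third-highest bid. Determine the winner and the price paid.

Sorting bids: 81,600,000 (K) > 51,700,000 (J) > 46,500,000 (L) > 41,300,000 (M) > 18,300,000 (H) > 11,200,000 (F) > …
K is highest; pays the third-highest bid, $46,500,000.

K pays $46,500,000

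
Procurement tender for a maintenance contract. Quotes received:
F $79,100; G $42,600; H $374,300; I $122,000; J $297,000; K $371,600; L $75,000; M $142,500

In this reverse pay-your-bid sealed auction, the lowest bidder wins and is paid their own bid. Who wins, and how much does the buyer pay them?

Sorting bids: 42,600 (G) < 75,000 (L) < 79,100 (F) < 122,000 (I) < 142,500 (M) < 297,000 (J) < …
First-price: G is paid what they bid, $42,600.

G is paid $42,600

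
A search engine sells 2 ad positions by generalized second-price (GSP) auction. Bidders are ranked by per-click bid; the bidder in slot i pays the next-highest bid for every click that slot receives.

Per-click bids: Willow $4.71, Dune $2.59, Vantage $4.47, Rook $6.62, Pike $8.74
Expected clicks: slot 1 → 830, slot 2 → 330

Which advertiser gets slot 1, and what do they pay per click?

Ranked by bid: $8.74 (Pike) > $6.62 (Rook) > $4.71 (Willow) > …
Slot 1 goes to the first-ranked bidder, Pike, who pays the next bid down: $6.62/click.

Pike; $6.62 per click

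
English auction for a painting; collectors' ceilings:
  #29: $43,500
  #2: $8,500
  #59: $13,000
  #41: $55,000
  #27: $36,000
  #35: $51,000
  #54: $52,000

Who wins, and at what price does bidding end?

#41 wins at $52,000

Ascending (English) auction: the price rises until one bidder remains; the winner pays the price at which the last rival dropped out.
Limits ranked: 55,000 (#41) > 52,000 (#54) > 51,000 (#35) > 43,500 (#29) > 36,000 (#27) > 13,000 (#59) > …
Bidding ends when #54 exits at $52,000; #41 takes it.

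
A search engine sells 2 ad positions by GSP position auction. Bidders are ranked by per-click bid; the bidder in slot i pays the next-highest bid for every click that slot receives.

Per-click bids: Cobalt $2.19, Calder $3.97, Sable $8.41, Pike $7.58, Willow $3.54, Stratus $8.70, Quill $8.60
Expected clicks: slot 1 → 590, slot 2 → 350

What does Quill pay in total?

Quill pays $2943.50

Ranked by bid: $8.70 (Stratus) > $8.60 (Quill) > $8.41 (Sable) > …
Quill holds slot 2 → pays next bid $8.41 × 350 clicks = $2943.50.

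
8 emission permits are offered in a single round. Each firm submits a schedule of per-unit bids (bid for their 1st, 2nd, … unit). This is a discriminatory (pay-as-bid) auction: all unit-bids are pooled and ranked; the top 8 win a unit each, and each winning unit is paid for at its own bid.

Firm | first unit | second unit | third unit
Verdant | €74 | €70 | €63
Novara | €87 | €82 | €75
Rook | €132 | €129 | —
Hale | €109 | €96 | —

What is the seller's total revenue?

Pooled unit-bids ranked (top 8): 132 (Rook-1), 129 (Rook-2), 109 (Hale-1), 96 (Hale-2), 87 (Novara-1), 82 (Novara-2), 75 (Novara-3), 74 (Verdant-1)
Next rejected bid: €70 (not a price — pay-as-bid).
Each winning unit pays its own bid.
Revenue = 132 + 129 + 109 + 96 + 87 + 82 + 75 + 74 = €784.

Total revenue: €784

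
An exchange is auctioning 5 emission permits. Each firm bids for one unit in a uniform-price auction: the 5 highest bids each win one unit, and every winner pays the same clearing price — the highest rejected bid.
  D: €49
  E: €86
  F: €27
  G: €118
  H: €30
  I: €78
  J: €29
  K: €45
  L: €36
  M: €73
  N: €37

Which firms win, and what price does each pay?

Sorting: 118 (G), 86 (E), 78 (I), 73 (M), 49 (D), 45 (K), 37 (N), …
Winners (5 units): G, E, I, M, D.
Highest unsuccessful bid: €45 → clearing price.

G, E, I, M, D; each pays €45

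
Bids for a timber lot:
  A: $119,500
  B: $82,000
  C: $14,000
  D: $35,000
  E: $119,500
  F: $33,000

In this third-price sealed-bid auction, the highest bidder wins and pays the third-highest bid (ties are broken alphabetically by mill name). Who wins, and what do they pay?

A pays $82,000

Sorting bids: 119,500 (A) > 119,500 (E) > 82,000 (B) > 35,000 (D) > 33,000 (F) > 14,000 (C)
A and E tie at $119,500; tie-break gives it to A.
A is highest; pays the third-highest bid, $82,000.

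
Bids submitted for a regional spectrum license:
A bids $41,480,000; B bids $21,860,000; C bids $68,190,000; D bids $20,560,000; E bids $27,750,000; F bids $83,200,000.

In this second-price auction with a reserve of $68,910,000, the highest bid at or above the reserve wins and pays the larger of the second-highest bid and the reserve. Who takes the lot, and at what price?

F pays $68,910,000

Second-price auction with a reserve of $68,910,000: the highest bid at or above the reserve wins and pays the larger of the second-highest bid and the reserve.
Bids in order: 83,200,000 (F) > 68,190,000 (C) > 41,480,000 (A) > 27,750,000 (E) > 21,860,000 (B) > 20,560,000 (D)
F has the top bid at or above the reserve ($83,200,000).
Second-highest bid $68,190,000 is below the reserve $68,910,000, so the reserve binds → payment $68,910,000.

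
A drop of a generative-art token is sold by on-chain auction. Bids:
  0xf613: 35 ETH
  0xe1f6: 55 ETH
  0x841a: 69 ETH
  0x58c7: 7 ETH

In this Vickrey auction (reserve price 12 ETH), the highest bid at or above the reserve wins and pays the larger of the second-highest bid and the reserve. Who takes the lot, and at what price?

Rule: the highest bid at or above the reserve wins and pays the larger of the second-highest bid and the reserve.
Bids ranked: 69 (0x841a) > 55 (0xe1f6) > 35 (0xf613) > 7 (0x58c7)
0x841a has the top bid at or above the reserve (69 ETH).
max(second-highest 55 ETH, reserve 12 ETH) = 55 ETH; the reserve does not bind.

0x841a pays 55 ETH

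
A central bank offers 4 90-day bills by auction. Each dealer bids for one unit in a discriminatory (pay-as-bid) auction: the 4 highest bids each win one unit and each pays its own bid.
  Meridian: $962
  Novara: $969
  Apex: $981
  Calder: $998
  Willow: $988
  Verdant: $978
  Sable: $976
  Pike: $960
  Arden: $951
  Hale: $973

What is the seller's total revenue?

Total revenue: $3,945

Bids ranked high→low: 998 (Calder), 988 (Willow), 981 (Apex), 978 (Verdant), 976 (Sable), 973 (Hale), …
Winners (4 units): Calder, Willow, Apex, Verdant.
Total revenue = 998 + 988 + 981 + 978 = $3,945.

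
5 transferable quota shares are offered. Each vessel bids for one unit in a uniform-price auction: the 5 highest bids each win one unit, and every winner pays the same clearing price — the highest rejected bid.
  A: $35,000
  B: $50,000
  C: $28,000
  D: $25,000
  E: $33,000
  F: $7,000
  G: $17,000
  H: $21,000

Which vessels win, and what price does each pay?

B, A, E, C, D; each pays $21,000

Sorting: 50,000 (B), 35,000 (A), 33,000 (E), 28,000 (C), 25,000 (D), 21,000 (H), 17,000 (G), …
The 5 highest are B, A, E, C, D.
First losing bid is H's $21,000, which sets the uniform price.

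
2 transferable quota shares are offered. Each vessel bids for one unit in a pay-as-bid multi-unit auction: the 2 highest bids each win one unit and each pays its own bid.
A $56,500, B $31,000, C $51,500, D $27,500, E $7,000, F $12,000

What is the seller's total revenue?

Bids ranked high→low: 56,500 (A), 51,500 (C), 31,000 (B), 27,500 (D), …
Top 2: A, C.
Total revenue = 56,500 + 51,500 = $108,000.

Total revenue: $108,000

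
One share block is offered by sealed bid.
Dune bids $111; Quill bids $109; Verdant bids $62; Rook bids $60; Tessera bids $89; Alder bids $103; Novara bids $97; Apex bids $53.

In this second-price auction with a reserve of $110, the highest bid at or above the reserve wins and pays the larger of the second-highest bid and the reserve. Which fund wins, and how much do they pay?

Bids in order: 111 (Dune) > 109 (Quill) > 103 (Alder) > 97 (Novara) > 89 (Tessera) > 62 (Verdant) > …
Highest eligible bid: Dune at $111.
Second-highest bid $109 is below the reserve $110, so the reserve binds → payment $110.

Dune pays $110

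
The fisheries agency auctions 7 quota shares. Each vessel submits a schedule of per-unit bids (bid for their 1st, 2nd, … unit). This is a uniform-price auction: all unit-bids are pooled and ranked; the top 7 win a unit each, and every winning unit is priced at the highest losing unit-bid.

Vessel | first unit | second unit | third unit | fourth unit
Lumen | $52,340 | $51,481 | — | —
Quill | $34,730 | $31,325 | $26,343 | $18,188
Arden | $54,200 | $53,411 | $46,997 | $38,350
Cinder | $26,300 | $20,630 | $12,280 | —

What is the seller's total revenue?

Total revenue: $219,275

All unit-bids, highest first — top 7: 54,200 (Arden-1), 53,411 (Arden-2), 52,340 (Lumen-1), 51,481 (Lumen-2), 46,997 (Arden-3), 38,350 (Arden-4), 34,730 (Quill-1)
Highest rejected unit-bid = $31,325.
Allocation: Arden 4, Lumen 2, Quill 1. Every unit priced at $31,325.
Revenue = 7 × 31,325 = $219,275.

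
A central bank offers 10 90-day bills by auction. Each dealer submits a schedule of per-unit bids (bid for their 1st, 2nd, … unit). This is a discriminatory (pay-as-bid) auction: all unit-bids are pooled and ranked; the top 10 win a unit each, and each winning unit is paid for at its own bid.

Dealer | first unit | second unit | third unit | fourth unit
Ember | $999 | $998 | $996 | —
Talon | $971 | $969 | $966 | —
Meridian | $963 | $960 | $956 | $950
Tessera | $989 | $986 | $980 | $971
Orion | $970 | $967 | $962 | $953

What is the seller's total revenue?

Pooled unit-bids ranked (top 10): 999 (Ember-1), 998 (Ember-2), 996 (Ember-3), 989 (Tessera-1), 986 (Tessera-2), 980 (Tessera-3), 971 (Talon-1), 971 (Tessera-4), 970 (Orion-1), 969 (Talon-2)
Next rejected bid: $967 (not a price — pay-as-bid).
Each winning unit pays its own bid.
Revenue = 999 + 998 + 996 + 989 + 986 + 980 + 971 + 971 + 970 + 969 = $9,829.

Total revenue: $9,829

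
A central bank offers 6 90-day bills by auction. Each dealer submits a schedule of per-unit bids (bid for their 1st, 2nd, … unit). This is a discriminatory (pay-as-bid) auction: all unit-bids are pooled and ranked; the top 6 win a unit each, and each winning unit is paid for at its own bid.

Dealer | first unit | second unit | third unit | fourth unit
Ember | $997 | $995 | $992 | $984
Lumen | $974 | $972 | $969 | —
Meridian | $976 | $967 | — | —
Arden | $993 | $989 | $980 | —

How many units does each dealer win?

Arden 2, Ember 4

Pooled unit-bids ranked (top 6): 997 (Ember-1), 995 (Ember-2), 993 (Arden-1), 992 (Ember-3), 989 (Arden-2), 984 (Ember-4)
Next rejected bid: $980 (not a price — pay-as-bid).
Allocation: Arden 2, Ember 4.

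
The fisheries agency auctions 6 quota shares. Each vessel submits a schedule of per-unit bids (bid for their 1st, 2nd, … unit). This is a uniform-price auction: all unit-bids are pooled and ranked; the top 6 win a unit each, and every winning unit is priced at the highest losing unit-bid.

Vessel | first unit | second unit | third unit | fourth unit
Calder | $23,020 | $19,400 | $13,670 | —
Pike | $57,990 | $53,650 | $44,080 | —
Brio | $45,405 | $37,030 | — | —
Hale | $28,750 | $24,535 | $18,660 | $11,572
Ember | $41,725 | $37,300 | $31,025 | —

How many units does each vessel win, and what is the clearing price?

Brio 1, Ember 2, Pike 3; clearing price $37,030

Pooled unit-bids ranked (top 6): 57,990 (Pike-1), 53,650 (Pike-2), 45,405 (Brio-1), 44,080 (Pike-3), 41,725 (Ember-1), 37,300 (Ember-2)
The (k+1)-th unit-bid is $37,030.
Allocation: Brio 1, Ember 2, Pike 3.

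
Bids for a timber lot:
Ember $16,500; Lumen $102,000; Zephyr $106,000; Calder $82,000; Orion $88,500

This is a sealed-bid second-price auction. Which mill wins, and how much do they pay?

Bids ranked: 106,000 (Zephyr) > 102,000 (Lumen) > 88,500 (Orion) > 82,000 (Calder) > 16,500 (Ember)
Second-price: Zephyr pays Lumen's bid of $102,000.

Zephyr pays $102,000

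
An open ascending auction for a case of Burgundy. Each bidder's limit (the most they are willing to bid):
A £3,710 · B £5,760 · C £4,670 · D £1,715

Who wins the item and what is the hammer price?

B wins at £4,670

Rule: the price rises until one bidder remains; the winner pays the price at which the last rival dropped out.
Sorting limits: 5,760 (B) > 4,670 (C) > 3,710 (A) > 1,715 (D)
Bidding ends when C exits at £4,670; B takes it.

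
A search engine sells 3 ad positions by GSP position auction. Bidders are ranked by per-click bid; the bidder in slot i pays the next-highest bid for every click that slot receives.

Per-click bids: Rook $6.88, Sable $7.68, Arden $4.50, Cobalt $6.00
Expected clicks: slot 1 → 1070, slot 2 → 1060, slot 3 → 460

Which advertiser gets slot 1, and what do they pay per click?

Ranked by bid: $7.68 (Sable) > $6.88 (Rook) > $6.00 (Cobalt) > $4.50 (Arden)
Slot 1 goes to the first-ranked bidder, Sable, who pays the next bid down: $6.88/click.

Sable; $6.88 per click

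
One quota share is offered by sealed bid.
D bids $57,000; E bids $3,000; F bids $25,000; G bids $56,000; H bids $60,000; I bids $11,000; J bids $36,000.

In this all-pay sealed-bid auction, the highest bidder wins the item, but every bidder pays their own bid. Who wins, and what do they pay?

Bids in order: 60,000 (H) > 57,000 (D) > 56,000 (G) > 36,000 (J) > 25,000 (F) > 11,000 (I) > …
H wins with the top bid; all bids are sunk regardless.

H pays $60,000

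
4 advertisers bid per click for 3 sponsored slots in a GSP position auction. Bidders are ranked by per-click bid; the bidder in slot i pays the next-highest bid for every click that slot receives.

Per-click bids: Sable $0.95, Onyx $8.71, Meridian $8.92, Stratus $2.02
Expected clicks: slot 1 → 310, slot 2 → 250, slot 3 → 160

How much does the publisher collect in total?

Sorting advertisers: $8.92 (Meridian) > $8.71 (Onyx) > $2.02 (Stratus) > $0.95 (Sable)
Slot 1: Meridian pays $8.71 × 310 = $2700.10
Slot 2: Onyx pays $2.02 × 250 = $505.00
Slot 3: Stratus pays $0.95 × 160 = $152.00
Total = $3357.10

Total revenue: $3357.10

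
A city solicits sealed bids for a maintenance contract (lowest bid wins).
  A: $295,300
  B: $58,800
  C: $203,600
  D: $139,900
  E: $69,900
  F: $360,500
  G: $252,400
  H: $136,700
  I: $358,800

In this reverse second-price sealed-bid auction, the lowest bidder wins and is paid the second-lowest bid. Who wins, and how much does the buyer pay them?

B is paid $69,900

Reverse second-price sealed-bid auction: the lowest bidder wins and is paid the second-lowest bid.
Sorting bids: 58,800 (B) < 69,900 (E) < 136,700 (H) < 139,900 (D) < 203,600 (C) < 252,400 (G) < …
B wins with the lowest bid; price is set by the runner-up at $69,900.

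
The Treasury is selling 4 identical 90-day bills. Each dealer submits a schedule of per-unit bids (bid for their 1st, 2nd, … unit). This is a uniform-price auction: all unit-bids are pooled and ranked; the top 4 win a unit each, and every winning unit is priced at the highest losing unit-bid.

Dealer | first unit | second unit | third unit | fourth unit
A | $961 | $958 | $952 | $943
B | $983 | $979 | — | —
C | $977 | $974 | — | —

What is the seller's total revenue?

Total revenue: $3,844

Merging the schedules and taking the best 4: 983 (B-1), 979 (B-2), 977 (C-1), 974 (C-2)
Highest rejected unit-bid = $961.
Allocation: B 2, C 2. Every unit priced at $961.
Revenue = 4 × 961 = $3,844.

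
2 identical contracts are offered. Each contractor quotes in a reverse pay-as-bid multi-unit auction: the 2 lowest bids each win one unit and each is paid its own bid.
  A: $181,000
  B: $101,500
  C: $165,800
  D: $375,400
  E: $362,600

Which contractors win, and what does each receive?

Sorting: 101,500 (B), 165,800 (C), 181,000 (A), 362,600 (E), …
The 2 lowest are B, C.
Each winner is paid its own bid: B $101,500, C $165,800.

B $101,500, C $165,800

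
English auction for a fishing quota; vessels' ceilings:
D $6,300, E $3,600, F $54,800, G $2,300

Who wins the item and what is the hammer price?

F wins at $6,300

Limits in order: 54,800 (F) > 6,300 (D) > 3,600 (E) > 2,300 (G)
Once the price passes $6,300, only F is left; the hammer falls at D's limit of $6,300.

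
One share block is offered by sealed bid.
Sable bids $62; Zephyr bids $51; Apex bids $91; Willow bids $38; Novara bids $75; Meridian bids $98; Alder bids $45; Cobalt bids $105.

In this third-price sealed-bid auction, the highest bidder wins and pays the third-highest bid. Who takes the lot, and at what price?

Rule: the highest bidder wins and pays the third-highest bid.
Bids in order: 105 (Cobalt) > 98 (Meridian) > 91 (Apex) > 75 (Novara) > 62 (Sable) > 51 (Zephyr) > …
Cobalt wins; payment is bid #3 in the ranking = $91.

Cobalt pays $91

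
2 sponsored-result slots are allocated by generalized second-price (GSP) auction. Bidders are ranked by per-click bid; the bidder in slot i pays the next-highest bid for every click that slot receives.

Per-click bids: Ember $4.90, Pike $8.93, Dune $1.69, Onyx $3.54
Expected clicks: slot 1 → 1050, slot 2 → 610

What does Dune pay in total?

Dune pays $0.00

Per-click bids in order: $8.93 (Pike) > $4.90 (Ember) > $3.54 (Onyx) > …
Dune ranks below slot 2 → no slot, pays nothing.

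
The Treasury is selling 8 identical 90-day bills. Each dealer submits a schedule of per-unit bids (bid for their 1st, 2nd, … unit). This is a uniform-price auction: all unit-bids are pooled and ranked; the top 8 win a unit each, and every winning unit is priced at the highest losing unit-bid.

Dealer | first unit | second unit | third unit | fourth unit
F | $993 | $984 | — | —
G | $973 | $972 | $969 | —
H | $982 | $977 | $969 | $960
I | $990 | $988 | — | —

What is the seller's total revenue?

Total revenue: $7,752

Merging the schedules and taking the best 8: 993 (F-1), 990 (I-1), 988 (I-2), 984 (F-2), 982 (H-1), 977 (H-2), 973 (G-1), 972 (G-2)
Highest rejected unit-bid = $969.
Allocation: F 2, G 2, H 2, I 2. Every unit priced at $969.
Revenue = 8 × 969 = $7,752.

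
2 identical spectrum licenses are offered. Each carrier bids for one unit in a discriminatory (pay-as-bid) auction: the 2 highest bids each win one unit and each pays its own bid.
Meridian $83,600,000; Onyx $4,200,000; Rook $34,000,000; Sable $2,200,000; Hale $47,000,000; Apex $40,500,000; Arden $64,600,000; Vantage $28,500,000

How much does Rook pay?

Ordering the bids: 83,600,000 (Meridian), 64,600,000 (Arden), 47,000,000 (Hale), 40,500,000 (Apex), …
Top 2: Meridian, Arden.
Rook does not win → $0.

Rook pays $0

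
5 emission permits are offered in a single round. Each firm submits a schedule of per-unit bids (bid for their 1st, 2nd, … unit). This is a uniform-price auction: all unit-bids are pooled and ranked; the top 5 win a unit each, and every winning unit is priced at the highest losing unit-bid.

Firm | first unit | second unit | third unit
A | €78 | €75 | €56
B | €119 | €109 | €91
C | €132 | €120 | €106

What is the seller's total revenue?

Pooled unit-bids ranked (top 5): 132 (C-1), 120 (C-2), 119 (B-1), 109 (B-2), 106 (C-3)
First bid not allocated: €91.
Allocation: B 2, C 3. Every unit priced at €91.
Revenue = 5 × 91 = €455.

Total revenue: €455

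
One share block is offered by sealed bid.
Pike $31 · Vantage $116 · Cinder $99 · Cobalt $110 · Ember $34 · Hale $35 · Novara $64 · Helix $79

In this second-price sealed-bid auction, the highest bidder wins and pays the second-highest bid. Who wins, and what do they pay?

Rule: the highest bidder wins and pays the second-highest bid.
Bids in order: 116 (Vantage) > 110 (Cobalt) > 99 (Cinder) > 79 (Helix) > 64 (Novara) > 35 (Hale) > …
Vantage wins with the highest bid; price is set by the runner-up at $110.

Vantage pays $110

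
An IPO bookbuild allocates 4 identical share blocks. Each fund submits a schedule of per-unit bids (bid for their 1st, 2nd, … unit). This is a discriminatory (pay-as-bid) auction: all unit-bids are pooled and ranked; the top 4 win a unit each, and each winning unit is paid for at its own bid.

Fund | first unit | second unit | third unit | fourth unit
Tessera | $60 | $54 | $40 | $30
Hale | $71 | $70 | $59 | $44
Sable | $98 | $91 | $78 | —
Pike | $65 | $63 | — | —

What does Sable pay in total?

All unit-bids, highest first — top 4: 98 (Sable-1), 91 (Sable-2), 78 (Sable-3), 71 (Hale-1)
Next rejected bid: $70 (not a price — pay-as-bid).
Sable's winning unit-bids: 98 + 91 + 78 = $267.

Sable pays $267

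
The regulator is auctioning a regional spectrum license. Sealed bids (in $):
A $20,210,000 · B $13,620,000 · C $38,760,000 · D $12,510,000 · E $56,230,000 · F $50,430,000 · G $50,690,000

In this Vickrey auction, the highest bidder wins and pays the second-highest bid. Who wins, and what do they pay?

Vickrey auction: the highest bidder wins and pays the second-highest bid.
Sorting bids: 56,230,000 (E) > 50,690,000 (G) > 50,430,000 (F) > 38,760,000 (C) > 20,210,000 (A) > 13,620,000 (B) > …
E is highest; pays the second-highest bid, $50,690,000.

E pays $50,690,000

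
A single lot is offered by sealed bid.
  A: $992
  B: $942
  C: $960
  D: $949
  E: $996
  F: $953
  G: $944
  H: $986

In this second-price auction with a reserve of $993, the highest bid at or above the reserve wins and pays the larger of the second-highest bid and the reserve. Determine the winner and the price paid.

Sorting bids: 996 (E) > 992 (A) > 986 (H) > 960 (C) > 953 (F) > 949 (D) > …
Highest eligible bid: E at $996.
max(second-highest $992, reserve $993) = $993.

E pays $993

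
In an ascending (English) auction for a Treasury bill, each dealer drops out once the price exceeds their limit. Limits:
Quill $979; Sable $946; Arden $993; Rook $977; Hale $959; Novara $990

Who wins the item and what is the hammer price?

Sorting limits: 993 (Arden) > 990 (Novara) > 979 (Quill) > 977 (Rook) > 959 (Hale) > 946 (Sable)
Bidding ends when Novara exits at $990; Arden takes it.

Arden wins at $990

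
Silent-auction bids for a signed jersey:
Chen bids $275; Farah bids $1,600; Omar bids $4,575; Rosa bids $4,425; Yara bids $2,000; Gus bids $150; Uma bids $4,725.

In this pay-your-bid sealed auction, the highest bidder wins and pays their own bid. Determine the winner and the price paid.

Rule: the highest bidder wins and pays their own bid.
Bids in order: 4,725 (Uma) > 4,575 (Omar) > 4,425 (Rosa) > 2,000 (Yara) > 1,600 (Farah) > 275 (Chen) > …
Uma has the highest bid and pays exactly that: $4,725.

Uma pays $4,725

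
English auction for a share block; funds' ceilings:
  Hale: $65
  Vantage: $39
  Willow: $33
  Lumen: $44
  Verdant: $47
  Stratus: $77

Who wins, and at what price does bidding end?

Stratus wins at $65

Sorting limits: 77 (Stratus) > 65 (Hale) > 47 (Verdant) > 44 (Lumen) > 39 (Vantage) > 33 (Willow)
Bidding ends when Hale exits at $65; Stratus takes it.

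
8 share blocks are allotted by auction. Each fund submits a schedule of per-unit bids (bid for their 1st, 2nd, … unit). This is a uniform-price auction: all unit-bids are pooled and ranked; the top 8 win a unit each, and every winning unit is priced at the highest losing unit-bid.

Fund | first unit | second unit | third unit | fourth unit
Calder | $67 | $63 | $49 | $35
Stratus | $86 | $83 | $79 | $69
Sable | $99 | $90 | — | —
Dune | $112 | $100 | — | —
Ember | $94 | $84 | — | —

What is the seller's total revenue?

Total revenue: $632

Merging the schedules and taking the best 8: 112 (Dune-1), 100 (Dune-2), 99 (Sable-1), 94 (Ember-1), 90 (Sable-2), 86 (Stratus-1), 84 (Ember-2), 83 (Stratus-2)
The (k+1)-th unit-bid is $79.
Allocation: Dune 2, Ember 2, Sable 2, Stratus 2. Every unit priced at $79.
Revenue = 8 × 79 = $632.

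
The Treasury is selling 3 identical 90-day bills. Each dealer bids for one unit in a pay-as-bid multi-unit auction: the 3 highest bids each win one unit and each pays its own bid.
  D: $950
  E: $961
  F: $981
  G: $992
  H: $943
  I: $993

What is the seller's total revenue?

Sorting: 993 (I), 992 (G), 981 (F), 961 (E), 950 (D), …
Winners (3 units): I, G, F.
Total revenue = 993 + 992 + 981 = $2,966.

Total revenue: $2,966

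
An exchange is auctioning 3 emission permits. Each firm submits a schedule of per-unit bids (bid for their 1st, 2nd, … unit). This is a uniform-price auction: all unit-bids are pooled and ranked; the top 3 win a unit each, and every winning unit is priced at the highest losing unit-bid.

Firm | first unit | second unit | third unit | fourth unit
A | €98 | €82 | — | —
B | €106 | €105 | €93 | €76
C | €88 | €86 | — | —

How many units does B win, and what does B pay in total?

Merging the schedules and taking the best 3: 106 (B-1), 105 (B-2), 98 (A-1)
Highest rejected unit-bid = €93.
B wins 2 unit(s) at €93 each.

B: 2 units, pays €186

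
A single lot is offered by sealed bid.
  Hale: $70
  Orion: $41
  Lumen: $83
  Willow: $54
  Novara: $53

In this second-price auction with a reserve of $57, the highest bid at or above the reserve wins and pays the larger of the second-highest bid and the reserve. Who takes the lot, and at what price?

Bids in order: 83 (Lumen) > 70 (Hale) > 54 (Willow) > 53 (Novara) > 41 (Orion)
Highest eligible bid: Lumen at $83.
max(second-highest $70, reserve $57) = $70; the reserve does not bind.

Lumen pays $70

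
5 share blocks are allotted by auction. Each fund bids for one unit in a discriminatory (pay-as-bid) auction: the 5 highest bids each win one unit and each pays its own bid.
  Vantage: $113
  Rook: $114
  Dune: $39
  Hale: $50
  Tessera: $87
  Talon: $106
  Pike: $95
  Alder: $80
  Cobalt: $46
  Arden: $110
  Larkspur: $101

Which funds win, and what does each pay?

Rook $114, Vantage $113, Arden $110, Talon $106, Larkspur $101

Ordering the bids: 114 (Rook), 113 (Vantage), 110 (Arden), 106 (Talon), 101 (Larkspur), 95 (Pike), 87 (Tessera), …
The 5 highest are Rook, Vantage, Arden, Talon, Larkspur.
Each winner pays its own bid: Rook $114, Vantage $113, Arden $110, Talon $106, Larkspur $101.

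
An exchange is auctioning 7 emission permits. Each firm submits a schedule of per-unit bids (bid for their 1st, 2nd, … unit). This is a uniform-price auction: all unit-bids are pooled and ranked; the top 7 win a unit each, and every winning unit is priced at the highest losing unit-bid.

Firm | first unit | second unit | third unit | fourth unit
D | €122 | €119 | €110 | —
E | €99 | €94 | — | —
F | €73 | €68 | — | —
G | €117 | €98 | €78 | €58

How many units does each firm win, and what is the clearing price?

Pooled unit-bids ranked (top 7): 122 (D-1), 119 (D-2), 117 (G-1), 110 (D-3), 99 (E-1), 98 (G-2), 94 (E-2)
The (k+1)-th unit-bid is €78.
Allocation: D 3, E 2, G 2.

D 3, E 2, G 2; clearing price €78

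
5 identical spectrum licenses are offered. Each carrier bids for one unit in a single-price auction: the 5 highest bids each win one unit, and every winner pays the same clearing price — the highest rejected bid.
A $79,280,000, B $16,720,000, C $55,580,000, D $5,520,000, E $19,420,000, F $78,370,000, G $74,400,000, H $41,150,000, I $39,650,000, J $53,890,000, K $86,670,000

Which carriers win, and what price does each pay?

K, A, F, G, C; each pays $53,890,000

Sorting: 86,670,000 (K), 79,280,000 (A), 78,370,000 (F), 74,400,000 (G), 55,580,000 (C), 53,890,000 (J), 41,150,000 (H), …
Winners (5 units): K, A, F, G, C.
First losing bid is J's $53,890,000, which sets the uniform price.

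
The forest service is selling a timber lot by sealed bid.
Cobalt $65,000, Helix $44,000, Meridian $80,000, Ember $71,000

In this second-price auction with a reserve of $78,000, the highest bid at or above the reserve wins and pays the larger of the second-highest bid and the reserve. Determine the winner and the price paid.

Sorting bids: 80,000 (Meridian) > 71,000 (Ember) > 65,000 (Cobalt) > 44,000 (Helix)
Highest eligible bid: Meridian at $80,000.
max(second-highest $71,000, reserve $78,000) = $78,000.

Meridian pays $78,000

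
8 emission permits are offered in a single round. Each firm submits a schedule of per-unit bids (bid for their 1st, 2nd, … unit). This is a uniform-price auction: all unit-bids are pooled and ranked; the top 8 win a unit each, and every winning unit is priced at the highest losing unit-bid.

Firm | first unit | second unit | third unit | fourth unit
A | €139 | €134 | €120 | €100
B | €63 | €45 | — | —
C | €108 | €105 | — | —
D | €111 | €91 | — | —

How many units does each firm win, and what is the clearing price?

Merging the schedules and taking the best 8: 139 (A-1), 134 (A-2), 120 (A-3), 111 (D-1), 108 (C-1), 105 (C-2), 100 (A-4), 91 (D-2)
First bid not allocated: €63.
Allocation: A 4, C 2, D 2.

A 4, C 2, D 2; clearing price €63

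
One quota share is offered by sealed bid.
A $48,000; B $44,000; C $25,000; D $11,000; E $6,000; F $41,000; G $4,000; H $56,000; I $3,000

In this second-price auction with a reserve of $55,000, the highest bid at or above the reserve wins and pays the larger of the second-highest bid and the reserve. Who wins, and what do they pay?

H pays $55,000

Sorting bids: 56,000 (H) > 48,000 (A) > 44,000 (B) > 41,000 (F) > 25,000 (C) > 11,000 (D) > …
Highest eligible bid: H at $56,000.
max(second-highest $48,000, reserve $55,000) = $55,000.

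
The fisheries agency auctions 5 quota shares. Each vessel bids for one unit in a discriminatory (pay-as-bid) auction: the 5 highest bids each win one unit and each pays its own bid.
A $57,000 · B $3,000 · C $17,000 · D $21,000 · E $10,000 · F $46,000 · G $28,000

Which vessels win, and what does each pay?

A $57,000, F $46,000, G $28,000, D $21,000, C $17,000

Sorting: 57,000 (A), 46,000 (F), 28,000 (G), 21,000 (D), 17,000 (C), 10,000 (E), 3,000 (B)
Top 5: A, F, G, D, C.
Each winner pays its own bid: A $57,000, F $46,000, G $28,000, D $21,000, C $17,000.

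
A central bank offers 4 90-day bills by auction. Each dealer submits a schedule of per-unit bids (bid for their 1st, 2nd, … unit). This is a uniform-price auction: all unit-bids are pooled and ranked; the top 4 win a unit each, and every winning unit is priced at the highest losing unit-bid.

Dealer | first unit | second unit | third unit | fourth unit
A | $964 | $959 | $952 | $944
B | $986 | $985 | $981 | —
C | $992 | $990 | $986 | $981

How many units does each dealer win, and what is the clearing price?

B 1, C 3; clearing price $985

All unit-bids, highest first — top 4: 992 (C-1), 990 (C-2), 986 (B-1), 986 (C-3)
First bid not allocated: $985.
Allocation: B 1, C 3.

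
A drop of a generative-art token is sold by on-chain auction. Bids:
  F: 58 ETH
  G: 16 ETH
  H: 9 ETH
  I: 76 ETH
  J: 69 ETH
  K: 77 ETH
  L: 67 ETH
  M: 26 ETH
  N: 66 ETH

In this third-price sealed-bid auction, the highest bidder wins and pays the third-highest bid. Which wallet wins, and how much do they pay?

K pays 69 ETH

Third-price sealed-bid auction: the highest bidder wins and pays the third-highest bid.
Bids ranked: 77 (K) > 76 (I) > 69 (J) > 67 (L) > 66 (N) > 58 (F) > …
K wins; payment is bid #3 in the ranking = 69 ETH.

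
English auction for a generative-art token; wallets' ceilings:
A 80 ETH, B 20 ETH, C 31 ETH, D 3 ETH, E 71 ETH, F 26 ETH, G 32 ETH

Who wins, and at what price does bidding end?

A wins at 71 ETH

Limits ranked: 80 (A) > 71 (E) > 32 (G) > 31 (C) > 26 (F) > 20 (B) > …
Once the price passes 71 ETH, only A is left; the hammer falls at E's limit of 71 ETH.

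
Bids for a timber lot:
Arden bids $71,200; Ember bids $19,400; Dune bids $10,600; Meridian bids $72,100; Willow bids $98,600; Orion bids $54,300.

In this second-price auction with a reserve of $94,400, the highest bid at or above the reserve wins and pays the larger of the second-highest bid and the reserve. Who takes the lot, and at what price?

Rule: the highest bid at or above the reserve wins and pays the larger of the second-highest bid and the reserve.
Sorting bids: 98,600 (Willow) > 72,100 (Meridian) > 71,200 (Arden) > 54,300 (Orion) > 19,400 (Ember) > 10,600 (Dune)
Willow has the top bid at or above the reserve ($98,600).
Second-highest bid $72,100 is below the reserve $94,400, so the reserve binds → payment $94,400.

Willow pays $94,400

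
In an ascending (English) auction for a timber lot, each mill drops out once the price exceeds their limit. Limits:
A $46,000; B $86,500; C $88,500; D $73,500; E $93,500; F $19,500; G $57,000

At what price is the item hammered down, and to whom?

E wins at $88,500

Rule: the price rises until one bidder remains; the winner pays the price at which the last rival dropped out.
Limits ranked: 93,500 (E) > 88,500 (C) > 86,500 (B) > 73,500 (D) > 57,000 (G) > 46,000 (A) > …
C is the last rival to drop out, at $88,500; E remains and wins at that price.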